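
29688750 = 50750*585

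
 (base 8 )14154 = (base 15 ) 1cbc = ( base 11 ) 4774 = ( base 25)a02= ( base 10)6252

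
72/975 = 24/325 = 0.07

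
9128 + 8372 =17500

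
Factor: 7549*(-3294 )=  -24866406 = - 2^1*3^3*61^1*7549^1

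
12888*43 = 554184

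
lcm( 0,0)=0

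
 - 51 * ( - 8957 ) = 456807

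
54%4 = 2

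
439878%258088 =181790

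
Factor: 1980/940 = 99/47 = 3^2 * 11^1*47^(-1 )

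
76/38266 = 2/1007 = 0.00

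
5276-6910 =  - 1634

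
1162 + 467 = 1629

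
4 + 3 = 7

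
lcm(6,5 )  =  30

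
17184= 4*4296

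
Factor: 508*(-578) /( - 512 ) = 2^ ( - 6) * 17^2*127^1   =  36703/64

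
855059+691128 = 1546187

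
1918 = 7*274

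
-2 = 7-9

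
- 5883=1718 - 7601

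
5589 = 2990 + 2599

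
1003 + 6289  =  7292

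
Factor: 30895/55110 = 2^ (-1) * 3^( - 1)*11^( - 1)*37^1 =37/66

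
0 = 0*909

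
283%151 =132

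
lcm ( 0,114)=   0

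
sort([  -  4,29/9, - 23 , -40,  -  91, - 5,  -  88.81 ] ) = [ - 91, - 88.81, - 40, - 23,  -  5, - 4, 29/9]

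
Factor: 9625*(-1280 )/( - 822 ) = 2^7*3^(-1 )*5^4*7^1*11^1*137^( - 1 )= 6160000/411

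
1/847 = 1/847 = 0.00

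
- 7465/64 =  - 117+23/64 = -116.64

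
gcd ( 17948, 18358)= 2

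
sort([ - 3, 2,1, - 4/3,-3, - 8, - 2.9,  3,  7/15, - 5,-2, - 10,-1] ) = [ - 10, - 8, - 5,  -  3, - 3, - 2.9, - 2,- 4/3, - 1, 7/15, 1, 2,3]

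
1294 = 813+481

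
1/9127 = 1/9127 = 0.00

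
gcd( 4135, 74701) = 1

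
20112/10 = 10056/5 =2011.20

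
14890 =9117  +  5773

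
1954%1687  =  267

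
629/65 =629/65  =  9.68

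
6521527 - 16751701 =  - 10230174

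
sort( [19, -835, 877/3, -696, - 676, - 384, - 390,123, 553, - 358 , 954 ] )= [ - 835, - 696, - 676,-390, - 384, - 358,19,123, 877/3,553 , 954 ] 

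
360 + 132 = 492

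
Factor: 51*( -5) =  - 255 = - 3^1*5^1*17^1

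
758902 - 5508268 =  - 4749366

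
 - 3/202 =  -  1  +  199/202 = - 0.01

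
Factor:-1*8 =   -  8= - 2^3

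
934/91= 10 + 24/91  =  10.26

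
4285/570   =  857/114 = 7.52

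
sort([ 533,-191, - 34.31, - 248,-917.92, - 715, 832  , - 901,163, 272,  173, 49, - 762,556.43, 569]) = [-917.92, - 901, - 762, - 715, - 248, - 191,-34.31 , 49, 163, 173,272, 533,  556.43, 569 , 832]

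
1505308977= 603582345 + 901726632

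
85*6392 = 543320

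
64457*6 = 386742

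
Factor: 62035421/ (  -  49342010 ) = - 2^( - 1)*5^( - 1)*7^2 * 37^1*47^( -1)* 277^ ( - 1 )*379^( - 1 ) * 34217^1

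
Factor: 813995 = 5^1 * 7^1 * 13^1*1789^1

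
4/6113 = 4/6113   =  0.00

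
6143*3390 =20824770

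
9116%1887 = 1568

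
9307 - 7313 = 1994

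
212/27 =7 + 23/27 = 7.85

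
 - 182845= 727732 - 910577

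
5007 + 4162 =9169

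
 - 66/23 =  - 3 + 3/23 = -2.87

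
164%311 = 164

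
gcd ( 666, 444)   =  222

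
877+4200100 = 4200977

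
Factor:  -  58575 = -3^1*5^2*11^1*71^1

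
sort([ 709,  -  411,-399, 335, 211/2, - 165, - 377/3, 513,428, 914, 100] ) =[ - 411,  -  399,-165, -377/3, 100,  211/2,335, 428, 513,709, 914]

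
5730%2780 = 170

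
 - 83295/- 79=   83295/79 = 1054.37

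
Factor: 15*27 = 3^4 * 5^1  =  405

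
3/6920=3/6920 = 0.00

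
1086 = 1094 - 8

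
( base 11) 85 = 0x5D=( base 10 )93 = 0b1011101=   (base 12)79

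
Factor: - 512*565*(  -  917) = 2^9*5^1*7^1*113^1*131^1= 265269760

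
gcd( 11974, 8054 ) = 2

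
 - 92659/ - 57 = 92659/57 = 1625.60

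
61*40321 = 2459581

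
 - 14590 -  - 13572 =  - 1018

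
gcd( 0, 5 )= 5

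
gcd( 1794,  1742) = 26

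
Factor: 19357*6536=2^3*13^1*19^1 * 43^1*1489^1 =126517352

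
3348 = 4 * 837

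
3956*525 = 2076900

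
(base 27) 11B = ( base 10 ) 767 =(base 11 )638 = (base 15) 362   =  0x2FF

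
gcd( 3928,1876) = 4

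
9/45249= 3/15083 = 0.00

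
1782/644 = 891/322 = 2.77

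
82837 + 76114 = 158951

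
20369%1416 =545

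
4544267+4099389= 8643656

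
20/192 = 5/48 = 0.10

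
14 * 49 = 686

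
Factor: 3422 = 2^1 * 29^1*59^1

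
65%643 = 65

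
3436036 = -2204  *( -1559)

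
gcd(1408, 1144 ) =88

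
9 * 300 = 2700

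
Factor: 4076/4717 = 2^2*53^( - 1)*89^( - 1)*1019^1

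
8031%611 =88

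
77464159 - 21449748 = 56014411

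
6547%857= 548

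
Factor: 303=3^1*101^1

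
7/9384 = 7/9384 = 0.00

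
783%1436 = 783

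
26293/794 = 33 + 91/794 = 33.11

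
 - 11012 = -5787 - 5225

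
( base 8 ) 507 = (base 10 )327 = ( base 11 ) 278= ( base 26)CF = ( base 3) 110010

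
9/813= 3/271 = 0.01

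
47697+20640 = 68337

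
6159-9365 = - 3206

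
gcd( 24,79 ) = 1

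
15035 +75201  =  90236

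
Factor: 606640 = 2^4*5^1*7583^1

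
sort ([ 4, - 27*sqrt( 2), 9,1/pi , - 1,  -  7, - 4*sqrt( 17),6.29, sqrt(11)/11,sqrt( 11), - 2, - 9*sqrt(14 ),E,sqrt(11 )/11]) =[ - 27*sqrt( 2), - 9* sqrt( 14),  -  4*sqrt(17), - 7,-2, - 1 , sqrt(11 )/11,sqrt( 11 ) /11,1/pi,E,sqrt( 11 ),4, 6.29,  9]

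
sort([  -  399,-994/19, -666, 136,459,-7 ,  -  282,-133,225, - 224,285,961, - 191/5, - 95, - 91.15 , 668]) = [ - 666 , - 399, - 282,  -  224 , - 133, - 95,  -  91.15,-994/19,-191/5, - 7 , 136 , 225,285,459, 668, 961 ]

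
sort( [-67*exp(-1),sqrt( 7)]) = [ - 67*exp (-1 ), sqrt( 7) ] 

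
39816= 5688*7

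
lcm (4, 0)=0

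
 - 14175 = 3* ( - 4725)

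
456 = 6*76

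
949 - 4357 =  - 3408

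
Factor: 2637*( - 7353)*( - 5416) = 2^3*3^4*19^1*43^1*293^1 * 677^1 = 105015487176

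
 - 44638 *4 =-178552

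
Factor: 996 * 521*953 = 494526948 = 2^2*3^1*83^1 * 521^1*953^1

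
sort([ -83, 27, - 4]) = [ - 83, - 4,27]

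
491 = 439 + 52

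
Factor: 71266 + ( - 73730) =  - 2^5*7^1*11^1 = -  2464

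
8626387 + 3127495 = 11753882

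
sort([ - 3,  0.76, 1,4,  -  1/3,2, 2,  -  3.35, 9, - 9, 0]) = [ - 9, - 3.35,-3,  -  1/3, 0,0.76, 1,2,2,  4,9 ] 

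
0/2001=0=0.00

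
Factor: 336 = 2^4 * 3^1* 7^1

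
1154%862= 292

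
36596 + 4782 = 41378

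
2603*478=1244234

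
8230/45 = 182 + 8/9 = 182.89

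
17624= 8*2203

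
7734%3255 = 1224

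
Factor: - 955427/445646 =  - 2^( - 1)*11^1*86857^1*222823^( - 1 ) 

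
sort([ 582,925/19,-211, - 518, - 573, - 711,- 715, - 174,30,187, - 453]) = [-715, - 711 , - 573, - 518, - 453, - 211, - 174, 30,925/19, 187,582 ] 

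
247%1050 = 247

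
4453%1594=1265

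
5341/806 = 6+ 505/806 = 6.63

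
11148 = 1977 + 9171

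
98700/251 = 393+ 57/251 = 393.23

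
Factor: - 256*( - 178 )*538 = 24515584=2^10*89^1*269^1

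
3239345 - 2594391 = 644954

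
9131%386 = 253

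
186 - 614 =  - 428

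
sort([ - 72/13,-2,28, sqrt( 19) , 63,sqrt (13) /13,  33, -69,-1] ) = [-69, -72/13,-2, - 1, sqrt(13 )/13,sqrt(19 ), 28, 33,63 ]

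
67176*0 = 0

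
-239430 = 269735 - 509165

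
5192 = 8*649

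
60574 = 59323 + 1251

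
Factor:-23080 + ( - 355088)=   -  2^3* 3^1*7^1*2251^1 = - 378168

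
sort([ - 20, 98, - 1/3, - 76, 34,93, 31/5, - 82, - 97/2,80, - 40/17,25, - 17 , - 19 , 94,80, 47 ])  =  [ -82, - 76, - 97/2, - 20,- 19,  -  17, - 40/17, - 1/3 , 31/5 , 25,34,  47,  80,80,93,  94,98]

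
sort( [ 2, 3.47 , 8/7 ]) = [ 8/7, 2,3.47]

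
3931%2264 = 1667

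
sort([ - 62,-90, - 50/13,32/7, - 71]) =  [ - 90,  -  71,-62,-50/13, 32/7]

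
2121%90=51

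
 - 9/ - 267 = 3/89= 0.03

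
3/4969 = 3/4969  =  0.00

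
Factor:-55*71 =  - 5^1*11^1*71^1 = -3905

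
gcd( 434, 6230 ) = 14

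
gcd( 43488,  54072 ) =72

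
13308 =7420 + 5888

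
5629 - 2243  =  3386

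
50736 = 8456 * 6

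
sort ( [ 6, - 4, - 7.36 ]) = [ - 7.36,-4, 6]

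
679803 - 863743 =  -  183940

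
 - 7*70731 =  - 495117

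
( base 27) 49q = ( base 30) 3g5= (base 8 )6161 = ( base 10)3185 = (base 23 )60B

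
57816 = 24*2409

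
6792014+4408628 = 11200642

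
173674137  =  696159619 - 522485482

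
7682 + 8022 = 15704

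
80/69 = 1 + 11/69= 1.16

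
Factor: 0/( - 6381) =0 = 0^1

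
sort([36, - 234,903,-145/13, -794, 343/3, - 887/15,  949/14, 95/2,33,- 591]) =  [- 794, - 591, - 234, - 887/15 , - 145/13, 33 , 36, 95/2,949/14, 343/3, 903] 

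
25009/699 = 35 + 544/699 = 35.78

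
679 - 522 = 157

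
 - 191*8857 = - 1691687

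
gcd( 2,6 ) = 2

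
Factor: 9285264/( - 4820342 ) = - 4642632/2410171 = - 2^3*3^2*17^1 * 61^ ( - 1)*3793^1*39511^ ( - 1 )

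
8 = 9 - 1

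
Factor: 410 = 2^1 * 5^1 * 41^1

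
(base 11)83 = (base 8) 133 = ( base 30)31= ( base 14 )67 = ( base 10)91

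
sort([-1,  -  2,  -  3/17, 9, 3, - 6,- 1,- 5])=[ - 6, - 5, - 2,-1,-1, - 3/17, 3, 9 ] 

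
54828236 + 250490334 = 305318570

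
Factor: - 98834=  - 2^1*49417^1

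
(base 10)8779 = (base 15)2904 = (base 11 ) 6661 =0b10001001001011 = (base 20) 11ij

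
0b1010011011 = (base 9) 821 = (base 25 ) 11H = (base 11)557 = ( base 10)667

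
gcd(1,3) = 1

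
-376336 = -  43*8752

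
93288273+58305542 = 151593815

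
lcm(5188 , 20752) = 20752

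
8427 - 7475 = 952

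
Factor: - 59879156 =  - 2^2*79^1*189491^1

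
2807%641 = 243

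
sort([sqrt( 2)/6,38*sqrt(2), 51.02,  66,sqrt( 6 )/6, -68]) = [ - 68, sqrt(2) /6 , sqrt ( 6)/6,51.02,  38* sqrt( 2),66] 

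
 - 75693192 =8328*( - 9089) 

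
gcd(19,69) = 1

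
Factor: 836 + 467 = 1303^1 = 1303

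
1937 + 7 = 1944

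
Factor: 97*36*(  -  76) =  - 2^4*3^2*19^1*97^1= - 265392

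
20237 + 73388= 93625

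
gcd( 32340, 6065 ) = 5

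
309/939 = 103/313= 0.33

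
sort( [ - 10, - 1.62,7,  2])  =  [ - 10, - 1.62 , 2,  7 ]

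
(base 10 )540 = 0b1000011100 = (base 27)K0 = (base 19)198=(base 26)KK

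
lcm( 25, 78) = 1950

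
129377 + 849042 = 978419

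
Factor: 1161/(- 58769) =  - 3^3*17^( - 1)  *  43^1*3457^(  -  1)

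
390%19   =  10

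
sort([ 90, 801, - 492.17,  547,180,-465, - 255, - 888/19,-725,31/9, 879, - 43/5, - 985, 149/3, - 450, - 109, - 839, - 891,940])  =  [ - 985, - 891, -839,  -  725 ,-492.17, -465, -450, - 255, - 109, - 888/19,-43/5,31/9, 149/3,90,180,547, 801, 879, 940]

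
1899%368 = 59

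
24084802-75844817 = -51760015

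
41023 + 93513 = 134536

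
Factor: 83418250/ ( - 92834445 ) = -2^1* 3^ ( - 1 ) * 5^2*11^( - 1)*  333673^1*562633^ ( - 1)=- 16683650/18566889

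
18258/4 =4564 + 1/2= 4564.50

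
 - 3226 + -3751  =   - 6977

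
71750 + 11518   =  83268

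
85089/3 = 28363= 28363.00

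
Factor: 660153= 3^1*13^1*16927^1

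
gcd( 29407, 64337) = 7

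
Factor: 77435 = 5^1*17^1*911^1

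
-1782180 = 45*( - 39604)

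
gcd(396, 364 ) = 4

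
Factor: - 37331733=-3^1*12443911^1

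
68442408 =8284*8262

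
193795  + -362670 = - 168875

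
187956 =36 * 5221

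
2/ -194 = - 1/97 = -0.01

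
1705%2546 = 1705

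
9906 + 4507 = 14413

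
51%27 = 24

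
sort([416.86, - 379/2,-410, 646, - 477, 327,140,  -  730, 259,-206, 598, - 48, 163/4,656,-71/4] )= [ - 730, - 477, - 410,- 206,-379/2,-48, - 71/4, 163/4, 140,259,327,416.86,598,  646, 656 ]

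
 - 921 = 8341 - 9262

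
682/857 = 682/857= 0.80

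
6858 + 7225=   14083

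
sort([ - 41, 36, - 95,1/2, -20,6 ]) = [  -  95, - 41 , - 20,1/2, 6,36] 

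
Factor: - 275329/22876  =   - 337/28  =  -2^(  -  2)*7^( - 1)*337^1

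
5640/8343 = 1880/2781 = 0.68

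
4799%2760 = 2039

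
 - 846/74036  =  - 1 + 36595/37018 = - 0.01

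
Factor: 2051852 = 2^2*11^1*46633^1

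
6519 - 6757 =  - 238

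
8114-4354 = 3760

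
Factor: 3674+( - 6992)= - 3318 = - 2^1*3^1*7^1*79^1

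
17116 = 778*22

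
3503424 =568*6168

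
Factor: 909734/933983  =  2^1* 7^2*19^(-1)*9283^1*49157^( - 1)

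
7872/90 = 1312/15= 87.47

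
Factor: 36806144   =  2^9 * 71887^1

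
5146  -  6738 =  - 1592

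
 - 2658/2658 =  - 1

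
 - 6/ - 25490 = 3/12745 = 0.00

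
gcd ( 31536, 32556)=12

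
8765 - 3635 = 5130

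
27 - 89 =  - 62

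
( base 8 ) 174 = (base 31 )40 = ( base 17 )75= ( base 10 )124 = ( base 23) 59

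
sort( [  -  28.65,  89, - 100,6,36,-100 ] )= [ - 100, - 100, - 28.65,6,36,89 ]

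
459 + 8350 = 8809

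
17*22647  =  384999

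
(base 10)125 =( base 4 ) 1331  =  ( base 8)175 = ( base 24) 55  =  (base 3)11122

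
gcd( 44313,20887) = 1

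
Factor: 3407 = 3407^1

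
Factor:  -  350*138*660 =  -2^4*3^2 * 5^3 * 7^1* 11^1* 23^1= - 31878000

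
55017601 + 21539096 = 76556697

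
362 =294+68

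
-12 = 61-73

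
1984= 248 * 8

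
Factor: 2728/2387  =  8/7  =  2^3 * 7^(- 1) 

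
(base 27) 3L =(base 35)2W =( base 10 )102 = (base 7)204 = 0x66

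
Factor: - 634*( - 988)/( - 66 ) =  -2^2*3^( - 1)*11^( - 1) * 13^1 * 19^1*317^1  =  -313196/33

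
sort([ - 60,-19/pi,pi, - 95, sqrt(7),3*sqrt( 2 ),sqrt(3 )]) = [ - 95, - 60,  -  19/pi,sqrt( 3),sqrt( 7 ),pi,3 * sqrt(  2 ) ]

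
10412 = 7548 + 2864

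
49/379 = 49/379 = 0.13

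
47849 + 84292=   132141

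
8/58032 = 1/7254=0.00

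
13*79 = 1027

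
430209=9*47801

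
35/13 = 2+9/13 = 2.69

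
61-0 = 61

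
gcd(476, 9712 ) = 4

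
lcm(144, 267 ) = 12816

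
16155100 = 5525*2924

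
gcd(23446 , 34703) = 1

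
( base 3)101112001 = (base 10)7669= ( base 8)16765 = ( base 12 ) 4531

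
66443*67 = 4451681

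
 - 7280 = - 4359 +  - 2921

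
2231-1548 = 683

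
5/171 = 5/171  =  0.03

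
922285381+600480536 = 1522765917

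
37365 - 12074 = 25291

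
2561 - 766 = 1795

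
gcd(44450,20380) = 10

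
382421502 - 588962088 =  -  206540586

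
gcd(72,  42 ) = 6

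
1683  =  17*99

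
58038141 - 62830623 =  - 4792482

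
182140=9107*20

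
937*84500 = 79176500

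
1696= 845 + 851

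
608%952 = 608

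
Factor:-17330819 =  - 11^1 *401^1*3929^1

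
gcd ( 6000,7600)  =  400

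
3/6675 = 1/2225  =  0.00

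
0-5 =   -  5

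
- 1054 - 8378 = -9432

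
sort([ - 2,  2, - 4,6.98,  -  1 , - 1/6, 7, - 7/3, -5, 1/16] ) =[ - 5, - 4, - 7/3, -2, - 1, - 1/6,1/16, 2,6.98,  7]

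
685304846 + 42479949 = 727784795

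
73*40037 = 2922701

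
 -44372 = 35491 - 79863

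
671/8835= 671/8835= 0.08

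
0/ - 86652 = 0/1 = -0.00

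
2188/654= 1094/327= 3.35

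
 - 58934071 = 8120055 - 67054126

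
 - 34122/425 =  - 81 + 303/425  =  - 80.29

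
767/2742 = 767/2742 = 0.28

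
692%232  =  228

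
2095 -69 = 2026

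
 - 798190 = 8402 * ( - 95)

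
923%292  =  47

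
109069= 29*3761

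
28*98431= 2756068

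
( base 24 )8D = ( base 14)109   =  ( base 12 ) 151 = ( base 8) 315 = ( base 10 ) 205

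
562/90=281/45= 6.24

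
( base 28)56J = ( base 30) 4GR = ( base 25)6E7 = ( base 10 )4107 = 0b1000000001011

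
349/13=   349/13 = 26.85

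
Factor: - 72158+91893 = 19735 = 5^1*3947^1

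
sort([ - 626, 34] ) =[  -  626,34 ]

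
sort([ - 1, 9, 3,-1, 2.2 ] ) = [ - 1, - 1, 2.2,3,9 ] 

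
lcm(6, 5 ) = 30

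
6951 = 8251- 1300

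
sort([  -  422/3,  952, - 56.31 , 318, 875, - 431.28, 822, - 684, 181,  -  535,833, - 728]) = [  -  728,-684,-535, - 431.28,-422/3, - 56.31,181, 318,822,833,875,  952]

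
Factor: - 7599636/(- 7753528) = 1899909/1938382 = 2^( - 1)*3^3*11^1*83^(-1 ) * 6397^1*11677^(-1)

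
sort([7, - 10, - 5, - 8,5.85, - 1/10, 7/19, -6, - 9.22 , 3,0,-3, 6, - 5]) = [ - 10 , - 9.22,-8, - 6, - 5,-5,- 3, - 1/10 , 0 , 7/19, 3, 5.85, 6, 7]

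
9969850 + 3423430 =13393280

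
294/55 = 294/55=5.35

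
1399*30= 41970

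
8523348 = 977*8724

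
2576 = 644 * 4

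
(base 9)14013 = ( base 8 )22421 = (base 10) 9489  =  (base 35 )7Q4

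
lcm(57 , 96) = 1824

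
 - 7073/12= -590 + 7/12  =  -589.42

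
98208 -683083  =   - 584875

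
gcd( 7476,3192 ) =84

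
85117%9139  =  2866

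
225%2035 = 225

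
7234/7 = 7234/7 = 1033.43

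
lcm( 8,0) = 0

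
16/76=4/19 =0.21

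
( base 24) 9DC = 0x1584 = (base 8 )12604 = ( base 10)5508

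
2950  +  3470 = 6420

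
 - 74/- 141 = 74/141=0.52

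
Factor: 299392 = 2^7 * 2339^1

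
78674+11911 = 90585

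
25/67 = 25/67 = 0.37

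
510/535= 102/107 = 0.95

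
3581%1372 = 837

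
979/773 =1 + 206/773 = 1.27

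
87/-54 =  - 2 + 7/18 = - 1.61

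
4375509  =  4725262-349753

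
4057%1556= 945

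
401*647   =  259447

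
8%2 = 0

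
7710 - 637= 7073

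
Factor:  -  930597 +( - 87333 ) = -1017930 = - 2^1*3^1*5^1 *33931^1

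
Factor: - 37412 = -2^2*47^1*199^1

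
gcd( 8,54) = 2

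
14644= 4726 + 9918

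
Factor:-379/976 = -2^( - 4)*61^(-1)*379^1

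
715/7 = 102 + 1/7 = 102.14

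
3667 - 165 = 3502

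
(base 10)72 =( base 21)39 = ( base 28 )2G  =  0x48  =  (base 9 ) 80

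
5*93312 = 466560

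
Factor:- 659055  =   - 3^1*5^1*53^1*829^1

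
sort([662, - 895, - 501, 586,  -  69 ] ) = [ -895, - 501, - 69,  586,662]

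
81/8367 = 27/2789 = 0.01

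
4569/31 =4569/31 = 147.39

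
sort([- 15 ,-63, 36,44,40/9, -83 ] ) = [ - 83, - 63, - 15 , 40/9, 36 , 44]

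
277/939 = 277/939 = 0.29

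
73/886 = 73/886 = 0.08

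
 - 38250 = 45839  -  84089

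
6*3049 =18294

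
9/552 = 3/184 = 0.02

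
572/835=572/835 = 0.69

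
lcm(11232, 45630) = 730080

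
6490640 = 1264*5135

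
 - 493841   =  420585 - 914426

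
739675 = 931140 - 191465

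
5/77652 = 5/77652  =  0.00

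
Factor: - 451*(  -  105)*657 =31112235 = 3^3*5^1*7^1*11^1 * 41^1 * 73^1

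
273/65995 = 273/65995 =0.00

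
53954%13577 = 13223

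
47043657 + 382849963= 429893620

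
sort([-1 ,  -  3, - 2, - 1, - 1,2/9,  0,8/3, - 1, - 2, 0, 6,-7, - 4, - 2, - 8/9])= [- 7, - 4  , - 3, - 2, - 2, - 2, - 1, - 1, - 1, - 1,-8/9, 0, 0, 2/9,8/3,6 ]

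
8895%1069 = 343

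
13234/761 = 13234/761 = 17.39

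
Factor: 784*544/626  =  213248/313 = 2^8*7^2*17^1*313^(  -  1)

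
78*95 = 7410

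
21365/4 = 5341 + 1/4 = 5341.25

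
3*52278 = 156834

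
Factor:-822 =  - 2^1*3^1*137^1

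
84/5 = 16 + 4/5= 16.80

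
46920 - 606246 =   -  559326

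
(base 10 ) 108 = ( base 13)84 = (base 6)300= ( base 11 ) 99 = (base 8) 154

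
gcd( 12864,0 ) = 12864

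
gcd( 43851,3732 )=933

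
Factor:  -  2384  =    -  2^4*149^1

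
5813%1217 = 945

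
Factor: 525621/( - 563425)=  - 3^1*5^( - 2)*31^( - 1) *241^1 = - 723/775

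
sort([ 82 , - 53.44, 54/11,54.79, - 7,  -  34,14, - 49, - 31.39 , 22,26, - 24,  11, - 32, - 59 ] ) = [ - 59, - 53.44, - 49, - 34, -32, - 31.39, - 24, - 7,54/11,  11,14,  22, 26,54.79,82 ] 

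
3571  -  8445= - 4874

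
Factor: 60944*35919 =2189047536= 2^4*3^2*13^2*293^1*307^1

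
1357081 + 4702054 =6059135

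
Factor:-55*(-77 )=5^1 * 7^1*11^2 = 4235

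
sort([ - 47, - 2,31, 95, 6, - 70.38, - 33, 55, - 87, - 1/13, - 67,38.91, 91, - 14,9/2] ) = [ - 87, - 70.38, - 67, - 47, - 33, - 14, - 2, - 1/13, 9/2, 6,31, 38.91,55,91,95]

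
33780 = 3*11260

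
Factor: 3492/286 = 2^1 *3^2*11^ ( - 1) * 13^( -1 )*97^1 = 1746/143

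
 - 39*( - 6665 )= 259935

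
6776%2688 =1400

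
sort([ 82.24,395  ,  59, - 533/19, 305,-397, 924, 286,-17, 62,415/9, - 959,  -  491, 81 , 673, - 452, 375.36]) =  [  -  959,  -  491, - 452 , - 397, - 533/19, - 17, 415/9,59, 62,  81,82.24, 286, 305,375.36,  395,673, 924 ] 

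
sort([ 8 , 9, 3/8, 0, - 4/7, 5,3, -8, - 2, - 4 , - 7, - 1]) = [-8,-7, - 4, - 2,- 1,-4/7,0,3/8,3,5, 8,9] 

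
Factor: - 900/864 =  - 25/24  =  - 2^( - 3)*3^(  -  1)*5^2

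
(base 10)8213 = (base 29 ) 9m6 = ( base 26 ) c3n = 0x2015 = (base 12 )4905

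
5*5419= 27095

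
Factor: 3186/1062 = 3 = 3^1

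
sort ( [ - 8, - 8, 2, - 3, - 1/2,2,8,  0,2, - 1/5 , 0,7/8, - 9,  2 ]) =[ - 9, - 8, - 8,-3, - 1/2, - 1/5 , 0,0,7/8,2, 2,2 , 2, 8 ]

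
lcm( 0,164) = 0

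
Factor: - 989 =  - 23^1*43^1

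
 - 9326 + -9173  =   - 18499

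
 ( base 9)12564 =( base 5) 232412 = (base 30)9CM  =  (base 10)8482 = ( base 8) 20442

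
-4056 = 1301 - 5357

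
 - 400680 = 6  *( - 66780 ) 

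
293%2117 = 293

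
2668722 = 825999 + 1842723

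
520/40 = 13 = 13.00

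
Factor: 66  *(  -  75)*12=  - 2^3*3^3 * 5^2*11^1= - 59400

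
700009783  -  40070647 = 659939136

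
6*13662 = 81972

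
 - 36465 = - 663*55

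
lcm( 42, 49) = 294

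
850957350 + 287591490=1138548840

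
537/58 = 537/58  =  9.26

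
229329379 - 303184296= - 73854917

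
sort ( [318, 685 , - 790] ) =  [-790, 318, 685 ]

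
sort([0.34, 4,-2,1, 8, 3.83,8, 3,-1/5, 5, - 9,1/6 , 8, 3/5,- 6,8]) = [-9,-6,- 2, - 1/5,  1/6, 0.34 , 3/5, 1, 3,3.83,  4,5, 8, 8, 8,8 ]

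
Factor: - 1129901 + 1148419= 18518 = 2^1 * 47^1*  197^1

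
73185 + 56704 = 129889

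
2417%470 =67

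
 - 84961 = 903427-988388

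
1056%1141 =1056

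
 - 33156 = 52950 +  - 86106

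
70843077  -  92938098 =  - 22095021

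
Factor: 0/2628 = 0^1 = 0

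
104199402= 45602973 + 58596429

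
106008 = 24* 4417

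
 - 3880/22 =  - 1940/11 =-  176.36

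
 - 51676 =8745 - 60421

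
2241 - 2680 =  - 439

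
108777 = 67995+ 40782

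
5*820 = 4100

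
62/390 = 31/195 =0.16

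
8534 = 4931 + 3603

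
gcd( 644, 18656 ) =4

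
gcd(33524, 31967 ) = 1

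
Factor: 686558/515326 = 343279/257663 = 7^(  -  1 )*283^1*1213^1*36809^( - 1)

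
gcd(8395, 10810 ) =115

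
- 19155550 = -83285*230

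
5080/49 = 5080/49 =103.67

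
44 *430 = 18920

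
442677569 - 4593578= 438083991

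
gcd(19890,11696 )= 34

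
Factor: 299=13^1*23^1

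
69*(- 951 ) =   -  65619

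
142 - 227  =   - 85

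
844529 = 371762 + 472767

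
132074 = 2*66037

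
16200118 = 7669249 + 8530869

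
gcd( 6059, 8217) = 83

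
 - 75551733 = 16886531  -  92438264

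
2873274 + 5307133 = 8180407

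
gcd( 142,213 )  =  71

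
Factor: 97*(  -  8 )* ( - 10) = 7760  =  2^4 *5^1 *97^1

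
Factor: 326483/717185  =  5^( - 1) * 7^( - 1)*31^( - 1 )*41^1*661^( - 1 )*7963^1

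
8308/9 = 8308/9 =923.11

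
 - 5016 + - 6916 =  - 11932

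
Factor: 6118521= 3^1*17^1*119971^1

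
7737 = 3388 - -4349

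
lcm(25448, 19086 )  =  76344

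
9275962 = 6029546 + 3246416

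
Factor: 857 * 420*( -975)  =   - 2^2*3^2*5^3*7^1*13^1*857^1 = - 350941500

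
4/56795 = 4/56795 = 0.00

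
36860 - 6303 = 30557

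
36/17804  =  9/4451 = 0.00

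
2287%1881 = 406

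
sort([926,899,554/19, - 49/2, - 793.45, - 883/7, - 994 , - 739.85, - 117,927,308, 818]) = [ - 994, - 793.45 , - 739.85, - 883/7, - 117 , - 49/2, 554/19,308 , 818,899, 926,927]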